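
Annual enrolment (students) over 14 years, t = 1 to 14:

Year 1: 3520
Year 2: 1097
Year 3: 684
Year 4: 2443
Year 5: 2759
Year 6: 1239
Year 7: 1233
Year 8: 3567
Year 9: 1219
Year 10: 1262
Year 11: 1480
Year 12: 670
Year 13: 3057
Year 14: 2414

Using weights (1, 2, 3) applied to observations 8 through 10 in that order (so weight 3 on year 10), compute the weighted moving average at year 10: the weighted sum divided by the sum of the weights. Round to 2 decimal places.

1631.83

Weighted sum: 1·3567 + 2·1219 + 3·1262 = 3567 + 2438 + 3786 = 9791
Weight total: 1 + 2 + 3 = 6
WMA = 9791 / 6 = 1631.83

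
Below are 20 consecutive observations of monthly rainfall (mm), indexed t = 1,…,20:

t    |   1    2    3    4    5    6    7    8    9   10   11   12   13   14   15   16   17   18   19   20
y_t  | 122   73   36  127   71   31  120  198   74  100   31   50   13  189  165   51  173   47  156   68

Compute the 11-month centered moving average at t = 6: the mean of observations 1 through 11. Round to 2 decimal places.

Sum of periods 1–11: 122 + 73 + 36 + 127 + 71 + 31 + 120 + 198 + 74 + 100 + 31 = 983
Divide by 11: 983 / 11 = 89.36

89.36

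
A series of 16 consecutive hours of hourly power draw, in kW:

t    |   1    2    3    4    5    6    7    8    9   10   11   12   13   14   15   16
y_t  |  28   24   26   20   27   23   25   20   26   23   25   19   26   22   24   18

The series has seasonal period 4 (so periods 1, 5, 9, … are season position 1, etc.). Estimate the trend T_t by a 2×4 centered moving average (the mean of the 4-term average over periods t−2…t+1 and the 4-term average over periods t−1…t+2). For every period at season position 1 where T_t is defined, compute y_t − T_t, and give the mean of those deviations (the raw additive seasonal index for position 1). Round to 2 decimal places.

2.92

Season position 1 occurs at t = 5, 9, 13 (where T_t is defined).
t=5: T_5 = 23.8750; y_5 − T_5 = 27 − 23.8750 = 3.1250
t=9: T_9 = 23.5000; y_9 − T_9 = 26 − 23.5000 = 2.5000
t=13: T_13 = 22.8750; y_13 − T_13 = 26 − 22.8750 = 3.1250
Mean deviation: (3.1250 + 2.5000 + 3.1250) / 3 = 2.92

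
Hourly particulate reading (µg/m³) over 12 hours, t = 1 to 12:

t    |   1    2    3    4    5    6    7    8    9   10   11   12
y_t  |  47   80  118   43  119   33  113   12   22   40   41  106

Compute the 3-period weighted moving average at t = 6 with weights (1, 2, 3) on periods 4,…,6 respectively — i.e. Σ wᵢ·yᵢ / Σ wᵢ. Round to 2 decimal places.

Weighted sum: 1·43 + 2·119 + 3·33 = 43 + 238 + 99 = 380
Weight total: 1 + 2 + 3 = 6
WMA = 380 / 6 = 63.33

63.33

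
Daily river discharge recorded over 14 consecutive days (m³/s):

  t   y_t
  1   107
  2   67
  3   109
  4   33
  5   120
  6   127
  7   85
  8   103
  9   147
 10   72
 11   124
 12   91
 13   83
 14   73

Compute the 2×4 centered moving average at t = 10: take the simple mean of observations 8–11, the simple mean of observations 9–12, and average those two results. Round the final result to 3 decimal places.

110.000

Sum over 8–11: 103 + 147 + 72 + 124 = 446
Sum over 9–12: 147 + 72 + 124 + 91 = 434
CMA at t=10 = (446 + 434) / (2·4) = 880 / 8 = 110.000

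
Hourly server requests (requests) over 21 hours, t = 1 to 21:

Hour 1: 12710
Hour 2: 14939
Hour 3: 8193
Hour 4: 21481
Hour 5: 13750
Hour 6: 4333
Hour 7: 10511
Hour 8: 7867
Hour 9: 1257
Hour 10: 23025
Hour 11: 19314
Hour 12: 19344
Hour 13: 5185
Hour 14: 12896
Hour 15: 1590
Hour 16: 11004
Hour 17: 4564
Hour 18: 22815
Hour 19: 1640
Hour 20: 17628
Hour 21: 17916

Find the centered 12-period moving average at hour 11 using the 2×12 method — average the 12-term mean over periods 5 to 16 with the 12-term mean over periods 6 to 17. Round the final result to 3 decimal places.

10456.917

Sum over 5–16: 13750 + 4333 + 10511 + 7867 + 1257 + 23025 + 19314 + 19344 + 5185 + 12896 + 1590 + 11004 = 130076
Sum over 6–17: 4333 + 10511 + 7867 + 1257 + 23025 + 19314 + 19344 + 5185 + 12896 + 1590 + 11004 + 4564 = 120890
CMA at t=11 = (130076 + 120890) / (2·12) = 250966 / 24 = 10456.917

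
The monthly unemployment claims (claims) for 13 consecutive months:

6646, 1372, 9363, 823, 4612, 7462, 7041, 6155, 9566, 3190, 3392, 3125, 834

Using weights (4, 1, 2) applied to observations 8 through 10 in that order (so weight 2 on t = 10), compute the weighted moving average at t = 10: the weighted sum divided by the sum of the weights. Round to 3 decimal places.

5795.143

Weighted sum: 4·6155 + 1·9566 + 2·3190 = 24620 + 9566 + 6380 = 40566
Weight total: 4 + 1 + 2 = 7
WMA = 40566 / 7 = 5795.143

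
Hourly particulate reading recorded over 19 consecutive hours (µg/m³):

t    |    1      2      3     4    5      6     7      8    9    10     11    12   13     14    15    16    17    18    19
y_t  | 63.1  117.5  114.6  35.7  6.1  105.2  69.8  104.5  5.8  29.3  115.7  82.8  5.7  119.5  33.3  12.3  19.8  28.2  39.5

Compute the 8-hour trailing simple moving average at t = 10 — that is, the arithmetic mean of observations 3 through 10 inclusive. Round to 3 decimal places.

58.875

Sum of periods 3–10: 114.6 + 35.7 + 6.1 + 105.2 + 69.8 + 104.5 + 5.8 + 29.3 = 471.0
Divide by 8: 471.0 / 8 = 58.875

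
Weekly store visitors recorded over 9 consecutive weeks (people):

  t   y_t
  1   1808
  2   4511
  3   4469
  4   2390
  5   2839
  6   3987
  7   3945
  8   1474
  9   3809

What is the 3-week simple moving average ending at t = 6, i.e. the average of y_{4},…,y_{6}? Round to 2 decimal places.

Sum of periods 4–6: 2390 + 2839 + 3987 = 9216
Divide by 3: 9216 / 3 = 3072.00

3072.00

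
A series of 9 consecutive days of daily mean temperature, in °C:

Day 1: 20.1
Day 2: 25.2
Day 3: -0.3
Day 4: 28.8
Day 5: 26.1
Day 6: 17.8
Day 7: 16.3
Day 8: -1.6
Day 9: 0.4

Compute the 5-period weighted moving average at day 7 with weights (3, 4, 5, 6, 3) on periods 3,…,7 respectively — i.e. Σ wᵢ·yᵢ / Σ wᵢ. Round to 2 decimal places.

19.07

Weighted sum: 3·-0.3 + 4·28.8 + 5·26.1 + 6·17.8 + 3·16.3 = -0.9 + 115.2 + 130.5 + 106.8 + 48.9 = 400.5
Weight total: 3 + 4 + 5 + 6 + 3 = 21
WMA = 400.5 / 21 = 19.07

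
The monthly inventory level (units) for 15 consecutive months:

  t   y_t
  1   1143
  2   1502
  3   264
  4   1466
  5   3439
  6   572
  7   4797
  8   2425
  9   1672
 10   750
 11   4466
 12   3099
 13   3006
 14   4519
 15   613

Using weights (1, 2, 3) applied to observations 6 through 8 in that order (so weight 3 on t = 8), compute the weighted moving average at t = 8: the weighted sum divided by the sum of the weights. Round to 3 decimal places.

2906.833

Weighted sum: 1·572 + 2·4797 + 3·2425 = 572 + 9594 + 7275 = 17441
Weight total: 1 + 2 + 3 = 6
WMA = 17441 / 6 = 2906.833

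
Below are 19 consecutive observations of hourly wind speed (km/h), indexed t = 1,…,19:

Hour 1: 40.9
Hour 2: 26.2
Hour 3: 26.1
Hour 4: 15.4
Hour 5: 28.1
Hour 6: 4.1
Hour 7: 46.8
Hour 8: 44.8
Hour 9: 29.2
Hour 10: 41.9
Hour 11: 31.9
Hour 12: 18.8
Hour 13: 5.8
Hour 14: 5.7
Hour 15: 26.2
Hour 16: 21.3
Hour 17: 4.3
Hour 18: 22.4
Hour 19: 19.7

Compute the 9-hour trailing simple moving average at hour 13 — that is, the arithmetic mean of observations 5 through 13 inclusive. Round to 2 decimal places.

27.93

Sum of periods 5–13: 28.1 + 4.1 + 46.8 + 44.8 + 29.2 + 41.9 + 31.9 + 18.8 + 5.8 = 251.4
Divide by 9: 251.4 / 9 = 27.93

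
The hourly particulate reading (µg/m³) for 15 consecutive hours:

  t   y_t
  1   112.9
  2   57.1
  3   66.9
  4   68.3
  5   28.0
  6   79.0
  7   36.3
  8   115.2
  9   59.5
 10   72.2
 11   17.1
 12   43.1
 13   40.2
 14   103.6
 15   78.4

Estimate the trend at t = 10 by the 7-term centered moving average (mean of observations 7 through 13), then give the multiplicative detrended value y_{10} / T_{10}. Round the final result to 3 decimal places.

Trend T_10 = (36.3 + 115.2 + 59.5 + 72.2 + 17.1 + 43.1 + 40.2) / 7 = 383.6/7 = 54.80000
Ratio to trend: 72.2 / 54.80000 = 1.318

1.318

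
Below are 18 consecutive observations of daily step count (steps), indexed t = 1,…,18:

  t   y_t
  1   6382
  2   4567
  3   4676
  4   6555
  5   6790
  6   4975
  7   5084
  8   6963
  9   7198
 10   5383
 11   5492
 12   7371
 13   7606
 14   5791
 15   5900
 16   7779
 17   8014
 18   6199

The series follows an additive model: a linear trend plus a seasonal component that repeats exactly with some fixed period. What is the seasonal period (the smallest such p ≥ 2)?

First differences y_{t+1} − y_t: -1815, 109, 1879, 235, -1815, 109, 1879, 235, -1815, 109, …
The difference pattern repeats every 4 terms and not for any smaller step, so p = 4.

4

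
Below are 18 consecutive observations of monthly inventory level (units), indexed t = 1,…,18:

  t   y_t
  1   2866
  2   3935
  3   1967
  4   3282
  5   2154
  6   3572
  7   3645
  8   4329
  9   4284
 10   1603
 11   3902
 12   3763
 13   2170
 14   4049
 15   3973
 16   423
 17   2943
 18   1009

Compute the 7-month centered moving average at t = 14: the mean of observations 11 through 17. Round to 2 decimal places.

Sum of periods 11–17: 3902 + 3763 + 2170 + 4049 + 3973 + 423 + 2943 = 21223
Divide by 7: 21223 / 7 = 3031.86

3031.86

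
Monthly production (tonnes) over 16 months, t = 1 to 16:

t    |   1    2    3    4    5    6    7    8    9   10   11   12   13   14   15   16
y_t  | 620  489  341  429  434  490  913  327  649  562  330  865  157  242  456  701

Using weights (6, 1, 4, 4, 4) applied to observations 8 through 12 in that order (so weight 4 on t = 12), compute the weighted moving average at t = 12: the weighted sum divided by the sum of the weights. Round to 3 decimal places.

Weighted sum: 6·327 + 1·649 + 4·562 + 4·330 + 4·865 = 1962 + 649 + 2248 + 1320 + 3460 = 9639
Weight total: 6 + 1 + 4 + 4 + 4 = 19
WMA = 9639 / 19 = 507.316

507.316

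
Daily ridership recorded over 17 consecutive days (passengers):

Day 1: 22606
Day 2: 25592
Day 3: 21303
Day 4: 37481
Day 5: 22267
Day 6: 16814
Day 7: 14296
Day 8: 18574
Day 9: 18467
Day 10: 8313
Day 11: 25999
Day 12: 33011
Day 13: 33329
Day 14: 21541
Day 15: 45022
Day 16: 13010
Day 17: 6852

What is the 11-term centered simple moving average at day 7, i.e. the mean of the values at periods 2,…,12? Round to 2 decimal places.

22010.64

Sum of periods 2–12: 25592 + 21303 + 37481 + 22267 + 16814 + 14296 + 18574 + 18467 + 8313 + 25999 + 33011 = 242117
Divide by 11: 242117 / 11 = 22010.64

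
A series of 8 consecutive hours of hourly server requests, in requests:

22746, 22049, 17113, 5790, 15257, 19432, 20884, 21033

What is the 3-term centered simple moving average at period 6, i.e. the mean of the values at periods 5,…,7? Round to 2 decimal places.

Sum of periods 5–7: 15257 + 19432 + 20884 = 55573
Divide by 3: 55573 / 3 = 18524.33

18524.33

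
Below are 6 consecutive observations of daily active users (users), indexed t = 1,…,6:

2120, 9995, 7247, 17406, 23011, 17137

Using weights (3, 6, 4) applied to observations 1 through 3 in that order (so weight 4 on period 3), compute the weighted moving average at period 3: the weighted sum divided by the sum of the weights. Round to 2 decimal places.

Weighted sum: 3·2120 + 6·9995 + 4·7247 = 6360 + 59970 + 28988 = 95318
Weight total: 3 + 6 + 4 = 13
WMA = 95318 / 13 = 7332.15

7332.15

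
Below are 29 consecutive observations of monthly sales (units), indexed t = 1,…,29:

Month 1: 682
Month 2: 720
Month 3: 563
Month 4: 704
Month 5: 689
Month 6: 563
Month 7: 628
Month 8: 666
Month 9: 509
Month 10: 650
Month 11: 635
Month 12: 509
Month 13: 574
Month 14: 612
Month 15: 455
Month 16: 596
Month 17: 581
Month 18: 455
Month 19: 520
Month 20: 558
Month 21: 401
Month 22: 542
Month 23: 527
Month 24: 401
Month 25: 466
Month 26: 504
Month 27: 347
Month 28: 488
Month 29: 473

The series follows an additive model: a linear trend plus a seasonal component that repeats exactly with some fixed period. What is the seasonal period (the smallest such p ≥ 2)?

First differences y_{t+1} − y_t: 38, -157, 141, -15, -126, 65, 38, -157, 141, -15, -126, 65, 38, -157, …
The difference pattern repeats every 6 terms and not for any smaller step, so p = 6.

6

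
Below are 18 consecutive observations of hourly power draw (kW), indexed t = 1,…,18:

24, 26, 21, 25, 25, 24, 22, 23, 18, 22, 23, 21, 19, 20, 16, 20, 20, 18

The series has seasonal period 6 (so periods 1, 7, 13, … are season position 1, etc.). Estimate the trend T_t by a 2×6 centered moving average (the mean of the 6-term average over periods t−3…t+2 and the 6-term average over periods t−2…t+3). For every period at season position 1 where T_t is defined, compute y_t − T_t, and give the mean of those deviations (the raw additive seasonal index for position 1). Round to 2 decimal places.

Season position 1 occurs at t = 7, 13 (where T_t is defined).
t=7: T_7 = 22.5833; y_7 − T_7 = 22 − 22.5833 = -0.5833
t=13: T_13 = 20.0000; y_13 − T_13 = 19 − 20.0000 = -1.0000
Mean deviation: (-0.5833 + -1.0000) / 2 = -0.79

-0.79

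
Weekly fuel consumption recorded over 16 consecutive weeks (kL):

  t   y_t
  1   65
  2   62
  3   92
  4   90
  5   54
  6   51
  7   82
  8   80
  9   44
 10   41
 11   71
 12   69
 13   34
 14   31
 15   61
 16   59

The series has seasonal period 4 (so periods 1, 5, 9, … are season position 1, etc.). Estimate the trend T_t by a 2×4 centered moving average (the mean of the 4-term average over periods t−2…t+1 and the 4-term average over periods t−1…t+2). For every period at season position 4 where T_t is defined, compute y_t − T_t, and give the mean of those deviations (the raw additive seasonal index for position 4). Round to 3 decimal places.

Season position 4 occurs at t = 4, 8, 12 (where T_t is defined).
t=4: T_4 = 73.12500; y_4 − T_4 = 90 − 73.12500 = 16.87500
t=8: T_8 = 63.00000; y_8 − T_8 = 80 − 63.00000 = 17.00000
t=12: T_12 = 52.50000; y_12 − T_12 = 69 − 52.50000 = 16.50000
Mean deviation: (16.87500 + 17.00000 + 16.50000) / 3 = 16.792

16.792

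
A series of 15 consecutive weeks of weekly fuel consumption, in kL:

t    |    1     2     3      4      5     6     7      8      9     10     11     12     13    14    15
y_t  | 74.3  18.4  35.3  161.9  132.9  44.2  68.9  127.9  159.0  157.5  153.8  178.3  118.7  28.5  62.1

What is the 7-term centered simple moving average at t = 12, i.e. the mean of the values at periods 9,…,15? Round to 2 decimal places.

122.56

Sum of periods 9–15: 159.0 + 157.5 + 153.8 + 178.3 + 118.7 + 28.5 + 62.1 = 857.9
Divide by 7: 857.9 / 7 = 122.56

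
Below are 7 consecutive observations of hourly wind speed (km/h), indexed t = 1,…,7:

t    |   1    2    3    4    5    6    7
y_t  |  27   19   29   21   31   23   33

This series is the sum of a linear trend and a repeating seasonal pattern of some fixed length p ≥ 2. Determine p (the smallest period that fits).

First differences y_{t+1} − y_t: -8, 10, -8, 10, -8, 10, …
The difference pattern repeats every 2 terms and not for any smaller step, so p = 2.

2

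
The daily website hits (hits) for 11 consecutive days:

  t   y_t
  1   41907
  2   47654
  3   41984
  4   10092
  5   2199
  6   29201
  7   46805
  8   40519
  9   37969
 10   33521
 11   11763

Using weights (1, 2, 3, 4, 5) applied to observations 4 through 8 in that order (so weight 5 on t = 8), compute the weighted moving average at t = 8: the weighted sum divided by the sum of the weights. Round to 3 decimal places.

Weighted sum: 1·10092 + 2·2199 + 3·29201 + 4·46805 + 5·40519 = 10092 + 4398 + 87603 + 187220 + 202595 = 491908
Weight total: 1 + 2 + 3 + 4 + 5 = 15
WMA = 491908 / 15 = 32793.867

32793.867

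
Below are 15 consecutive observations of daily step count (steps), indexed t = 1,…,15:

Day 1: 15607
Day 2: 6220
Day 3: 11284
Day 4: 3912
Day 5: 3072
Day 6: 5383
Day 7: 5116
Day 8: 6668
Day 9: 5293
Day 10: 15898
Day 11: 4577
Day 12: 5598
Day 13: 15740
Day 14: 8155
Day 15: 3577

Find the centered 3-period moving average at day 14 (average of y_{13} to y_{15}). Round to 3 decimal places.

9157.333

Sum of periods 13–15: 15740 + 8155 + 3577 = 27472
Divide by 3: 27472 / 3 = 9157.333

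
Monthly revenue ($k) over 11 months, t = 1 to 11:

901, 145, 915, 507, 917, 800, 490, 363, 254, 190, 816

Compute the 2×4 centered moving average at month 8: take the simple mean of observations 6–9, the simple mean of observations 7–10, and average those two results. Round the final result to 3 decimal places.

400.500

Sum over 6–9: 800 + 490 + 363 + 254 = 1907
Sum over 7–10: 490 + 363 + 254 + 190 = 1297
CMA at t=8 = (1907 + 1297) / (2·4) = 3204 / 8 = 400.500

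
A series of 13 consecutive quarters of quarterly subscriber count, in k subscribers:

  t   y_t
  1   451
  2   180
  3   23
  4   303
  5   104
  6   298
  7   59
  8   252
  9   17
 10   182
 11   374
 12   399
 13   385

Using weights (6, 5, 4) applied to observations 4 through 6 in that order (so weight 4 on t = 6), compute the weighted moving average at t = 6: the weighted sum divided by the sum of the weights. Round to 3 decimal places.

235.333

Weighted sum: 6·303 + 5·104 + 4·298 = 1818 + 520 + 1192 = 3530
Weight total: 6 + 5 + 4 = 15
WMA = 3530 / 15 = 235.333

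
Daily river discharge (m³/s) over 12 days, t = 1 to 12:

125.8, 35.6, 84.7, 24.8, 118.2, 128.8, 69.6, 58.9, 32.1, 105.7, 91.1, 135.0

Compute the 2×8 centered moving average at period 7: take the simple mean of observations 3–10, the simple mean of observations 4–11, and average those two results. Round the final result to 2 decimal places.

Sum over 3–10: 84.7 + 24.8 + 118.2 + 128.8 + 69.6 + 58.9 + 32.1 + 105.7 = 622.8
Sum over 4–11: 24.8 + 118.2 + 128.8 + 69.6 + 58.9 + 32.1 + 105.7 + 91.1 = 629.2
CMA at t=7 = (622.8 + 629.2) / (2·8) = 1252.0 / 16 = 78.25

78.25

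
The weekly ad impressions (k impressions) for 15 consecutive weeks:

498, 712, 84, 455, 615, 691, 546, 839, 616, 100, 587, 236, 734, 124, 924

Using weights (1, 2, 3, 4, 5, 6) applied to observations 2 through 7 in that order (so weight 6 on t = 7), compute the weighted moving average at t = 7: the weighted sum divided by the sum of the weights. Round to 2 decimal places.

544.57

Weighted sum: 1·712 + 2·84 + 3·455 + 4·615 + 5·691 + 6·546 = 712 + 168 + 1365 + 2460 + 3455 + 3276 = 11436
Weight total: 1 + 2 + 3 + 4 + 5 + 6 = 21
WMA = 11436 / 21 = 544.57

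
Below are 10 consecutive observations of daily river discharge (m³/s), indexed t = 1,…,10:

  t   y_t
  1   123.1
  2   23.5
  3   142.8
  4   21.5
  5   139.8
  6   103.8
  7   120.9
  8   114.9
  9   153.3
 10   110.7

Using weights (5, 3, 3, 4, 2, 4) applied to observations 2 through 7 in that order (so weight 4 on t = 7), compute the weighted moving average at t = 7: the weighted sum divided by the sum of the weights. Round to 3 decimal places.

Weighted sum: 5·23.5 + 3·142.8 + 3·21.5 + 4·139.8 + 2·103.8 + 4·120.9 = 117.5 + 428.4 + 64.5 + 559.2 + 207.6 + 483.6 = 1860.8
Weight total: 5 + 3 + 3 + 4 + 2 + 4 = 21
WMA = 1860.8 / 21 = 88.610

88.610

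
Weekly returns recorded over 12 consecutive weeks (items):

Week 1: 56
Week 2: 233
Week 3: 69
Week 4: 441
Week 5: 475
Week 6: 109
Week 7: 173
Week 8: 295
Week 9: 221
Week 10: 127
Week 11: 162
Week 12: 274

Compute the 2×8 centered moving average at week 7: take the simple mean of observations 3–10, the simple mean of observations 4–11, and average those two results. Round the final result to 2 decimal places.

244.56

Sum over 3–10: 69 + 441 + 475 + 109 + 173 + 295 + 221 + 127 = 1910
Sum over 4–11: 441 + 475 + 109 + 173 + 295 + 221 + 127 + 162 = 2003
CMA at t=7 = (1910 + 2003) / (2·8) = 3913 / 16 = 244.56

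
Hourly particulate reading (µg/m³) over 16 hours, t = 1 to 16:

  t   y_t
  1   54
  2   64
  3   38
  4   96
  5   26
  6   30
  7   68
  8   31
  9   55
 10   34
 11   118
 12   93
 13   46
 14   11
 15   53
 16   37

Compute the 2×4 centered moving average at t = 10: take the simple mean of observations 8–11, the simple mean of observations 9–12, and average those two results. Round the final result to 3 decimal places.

Sum over 8–11: 31 + 55 + 34 + 118 = 238
Sum over 9–12: 55 + 34 + 118 + 93 = 300
CMA at t=10 = (238 + 300) / (2·4) = 538 / 8 = 67.250

67.250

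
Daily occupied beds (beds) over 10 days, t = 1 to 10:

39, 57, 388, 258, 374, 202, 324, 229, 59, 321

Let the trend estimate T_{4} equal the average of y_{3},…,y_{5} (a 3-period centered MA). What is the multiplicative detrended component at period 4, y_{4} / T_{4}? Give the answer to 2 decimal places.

0.76

Trend T_4 = (388 + 258 + 374) / 3 = 1020/3 = 340.0000
Ratio to trend: 258 / 340.0000 = 0.76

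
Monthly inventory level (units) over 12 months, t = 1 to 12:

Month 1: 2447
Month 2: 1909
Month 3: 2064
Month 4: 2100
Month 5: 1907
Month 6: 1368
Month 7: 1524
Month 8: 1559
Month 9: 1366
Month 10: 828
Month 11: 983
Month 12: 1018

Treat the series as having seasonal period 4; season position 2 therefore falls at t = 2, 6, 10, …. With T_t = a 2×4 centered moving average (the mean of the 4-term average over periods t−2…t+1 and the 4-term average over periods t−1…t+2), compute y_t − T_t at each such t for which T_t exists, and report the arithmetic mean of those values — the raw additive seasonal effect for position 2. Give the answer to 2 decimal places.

Season position 2 occurs at t = 6, 10 (where T_t is defined).
t=6: T_6 = 1657.1250; y_6 − T_6 = 1368 − 1657.1250 = -289.1250
t=10: T_10 = 1116.3750; y_10 − T_10 = 828 − 1116.3750 = -288.3750
Mean deviation: (-289.1250 + -288.3750) / 2 = -288.75

-288.75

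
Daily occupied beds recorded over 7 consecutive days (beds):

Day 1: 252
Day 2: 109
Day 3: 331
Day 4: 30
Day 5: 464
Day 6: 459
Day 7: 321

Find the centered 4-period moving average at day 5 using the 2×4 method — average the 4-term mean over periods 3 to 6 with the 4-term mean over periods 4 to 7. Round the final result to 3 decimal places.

Sum over 3–6: 331 + 30 + 464 + 459 = 1284
Sum over 4–7: 30 + 464 + 459 + 321 = 1274
CMA at t=5 = (1284 + 1274) / (2·4) = 2558 / 8 = 319.750

319.750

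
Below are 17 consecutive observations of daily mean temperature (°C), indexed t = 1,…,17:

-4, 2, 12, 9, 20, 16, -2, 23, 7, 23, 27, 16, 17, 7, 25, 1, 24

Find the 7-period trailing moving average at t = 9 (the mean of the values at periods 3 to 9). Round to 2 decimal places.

12.14

Sum of periods 3–9: 12 + 9 + 20 + 16 + (-2) + 23 + 7 = 85
Divide by 7: 85 / 7 = 12.14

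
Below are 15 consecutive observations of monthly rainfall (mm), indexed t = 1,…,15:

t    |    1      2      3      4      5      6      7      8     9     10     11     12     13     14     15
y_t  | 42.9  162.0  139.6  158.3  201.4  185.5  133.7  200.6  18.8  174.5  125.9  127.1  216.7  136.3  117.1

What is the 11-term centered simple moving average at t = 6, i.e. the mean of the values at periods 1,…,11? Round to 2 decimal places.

Sum of periods 1–11: 42.9 + 162.0 + 139.6 + 158.3 + 201.4 + 185.5 + 133.7 + 200.6 + 18.8 + 174.5 + 125.9 = 1543.2
Divide by 11: 1543.2 / 11 = 140.29

140.29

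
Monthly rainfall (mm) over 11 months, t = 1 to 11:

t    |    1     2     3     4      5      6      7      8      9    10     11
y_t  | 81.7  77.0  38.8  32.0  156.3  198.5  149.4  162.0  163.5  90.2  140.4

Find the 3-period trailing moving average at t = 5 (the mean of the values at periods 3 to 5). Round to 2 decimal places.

75.70

Sum of periods 3–5: 38.8 + 32.0 + 156.3 = 227.1
Divide by 3: 227.1 / 3 = 75.70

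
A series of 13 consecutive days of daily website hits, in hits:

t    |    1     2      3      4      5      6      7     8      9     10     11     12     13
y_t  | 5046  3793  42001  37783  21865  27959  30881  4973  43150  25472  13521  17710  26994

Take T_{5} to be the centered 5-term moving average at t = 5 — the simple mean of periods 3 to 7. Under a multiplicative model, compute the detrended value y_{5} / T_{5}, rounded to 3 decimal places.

0.681

Trend T_5 = (42001 + 37783 + 21865 + 27959 + 30881) / 5 = 160489/5 = 32097.80000
Ratio to trend: 21865 / 32097.80000 = 0.681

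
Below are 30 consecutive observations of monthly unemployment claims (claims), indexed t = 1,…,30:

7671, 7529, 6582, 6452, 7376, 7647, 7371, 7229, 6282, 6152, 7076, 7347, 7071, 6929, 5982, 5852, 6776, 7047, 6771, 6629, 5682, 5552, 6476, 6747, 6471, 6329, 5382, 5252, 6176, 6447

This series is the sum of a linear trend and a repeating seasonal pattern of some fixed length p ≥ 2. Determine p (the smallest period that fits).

6

First differences y_{t+1} − y_t: -142, -947, -130, 924, 271, -276, -142, -947, -130, 924, 271, -276, -142, -947, …
The difference pattern repeats every 6 terms and not for any smaller step, so p = 6.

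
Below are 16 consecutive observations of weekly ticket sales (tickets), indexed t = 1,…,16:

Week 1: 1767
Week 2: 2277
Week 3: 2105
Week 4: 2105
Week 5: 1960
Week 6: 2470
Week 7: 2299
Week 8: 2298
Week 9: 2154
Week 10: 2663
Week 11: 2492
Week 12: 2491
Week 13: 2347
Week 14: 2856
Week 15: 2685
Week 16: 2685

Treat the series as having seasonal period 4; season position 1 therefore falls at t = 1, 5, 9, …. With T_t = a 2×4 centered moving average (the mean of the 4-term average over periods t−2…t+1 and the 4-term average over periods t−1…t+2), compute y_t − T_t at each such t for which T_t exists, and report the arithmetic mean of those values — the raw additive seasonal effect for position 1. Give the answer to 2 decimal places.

-223.83

Season position 1 occurs at t = 5, 9, 13 (where T_t is defined).
t=5: T_5 = 2184.2500; y_5 − T_5 = 1960 − 2184.2500 = -224.2500
t=9: T_9 = 2377.6250; y_9 − T_9 = 2154 − 2377.6250 = -223.6250
t=13: T_13 = 2570.6250; y_13 − T_13 = 2347 − 2570.6250 = -223.6250
Mean deviation: (-224.2500 + -223.6250 + -223.6250) / 3 = -223.83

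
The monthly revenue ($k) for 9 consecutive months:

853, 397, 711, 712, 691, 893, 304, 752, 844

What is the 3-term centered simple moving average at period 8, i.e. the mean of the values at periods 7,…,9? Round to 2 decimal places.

633.33

Sum of periods 7–9: 304 + 752 + 844 = 1900
Divide by 3: 1900 / 3 = 633.33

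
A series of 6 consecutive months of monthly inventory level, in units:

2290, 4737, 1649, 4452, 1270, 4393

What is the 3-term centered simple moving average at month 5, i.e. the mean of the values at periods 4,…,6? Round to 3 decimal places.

Sum of periods 4–6: 4452 + 1270 + 4393 = 10115
Divide by 3: 10115 / 3 = 3371.667

3371.667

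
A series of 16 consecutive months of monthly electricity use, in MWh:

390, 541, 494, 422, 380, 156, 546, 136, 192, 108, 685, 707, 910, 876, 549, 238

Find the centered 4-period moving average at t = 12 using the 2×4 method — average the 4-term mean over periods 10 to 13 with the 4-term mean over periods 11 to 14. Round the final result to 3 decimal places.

Sum over 10–13: 108 + 685 + 707 + 910 = 2410
Sum over 11–14: 685 + 707 + 910 + 876 = 3178
CMA at t=12 = (2410 + 3178) / (2·4) = 5588 / 8 = 698.500

698.500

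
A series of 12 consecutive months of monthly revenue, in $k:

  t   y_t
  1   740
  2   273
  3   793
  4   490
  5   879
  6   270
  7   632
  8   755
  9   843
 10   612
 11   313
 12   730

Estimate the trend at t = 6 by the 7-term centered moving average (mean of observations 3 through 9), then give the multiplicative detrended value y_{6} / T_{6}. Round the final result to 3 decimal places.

0.405

Trend T_6 = (793 + 490 + 879 + 270 + 632 + 755 + 843) / 7 = 4662/7 = 666.00000
Ratio to trend: 270 / 666.00000 = 0.405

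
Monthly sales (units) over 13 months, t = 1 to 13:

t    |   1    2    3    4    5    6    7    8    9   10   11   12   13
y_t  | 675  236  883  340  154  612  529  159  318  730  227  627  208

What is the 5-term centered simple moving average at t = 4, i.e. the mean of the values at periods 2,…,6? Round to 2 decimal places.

Sum of periods 2–6: 236 + 883 + 340 + 154 + 612 = 2225
Divide by 5: 2225 / 5 = 445.00

445.00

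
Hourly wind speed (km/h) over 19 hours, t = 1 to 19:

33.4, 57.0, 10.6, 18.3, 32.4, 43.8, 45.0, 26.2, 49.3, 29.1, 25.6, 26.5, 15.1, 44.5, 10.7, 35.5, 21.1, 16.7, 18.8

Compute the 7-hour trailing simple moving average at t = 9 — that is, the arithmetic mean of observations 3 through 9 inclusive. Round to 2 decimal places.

Sum of periods 3–9: 10.6 + 18.3 + 32.4 + 43.8 + 45.0 + 26.2 + 49.3 = 225.6
Divide by 7: 225.6 / 7 = 32.23

32.23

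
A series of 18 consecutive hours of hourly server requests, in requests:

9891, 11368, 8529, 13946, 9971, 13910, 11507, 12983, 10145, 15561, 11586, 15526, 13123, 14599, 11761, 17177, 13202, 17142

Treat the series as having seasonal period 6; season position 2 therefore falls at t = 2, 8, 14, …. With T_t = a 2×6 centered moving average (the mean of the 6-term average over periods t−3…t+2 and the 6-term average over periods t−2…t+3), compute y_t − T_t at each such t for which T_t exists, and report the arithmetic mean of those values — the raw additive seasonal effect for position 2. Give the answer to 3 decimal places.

502.292

Season position 2 occurs at t = 8, 14 (where T_t is defined).
t=8: T_8 = 12480.75000; y_8 − T_8 = 12983 − 12480.75000 = 502.25000
t=14: T_14 = 14096.66667; y_14 − T_14 = 14599 − 14096.66667 = 502.33333
Mean deviation: (502.25000 + 502.33333) / 2 = 502.292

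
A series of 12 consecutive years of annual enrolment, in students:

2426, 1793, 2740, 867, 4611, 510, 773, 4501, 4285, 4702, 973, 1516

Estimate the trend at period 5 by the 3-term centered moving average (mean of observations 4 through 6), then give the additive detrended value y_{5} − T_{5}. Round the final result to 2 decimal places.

2615.00

Trend T_5 = (867 + 4611 + 510) / 3 = 5988/3 = 1996.0000
Detrended value: 4611 − 1996.0000 = 2615.00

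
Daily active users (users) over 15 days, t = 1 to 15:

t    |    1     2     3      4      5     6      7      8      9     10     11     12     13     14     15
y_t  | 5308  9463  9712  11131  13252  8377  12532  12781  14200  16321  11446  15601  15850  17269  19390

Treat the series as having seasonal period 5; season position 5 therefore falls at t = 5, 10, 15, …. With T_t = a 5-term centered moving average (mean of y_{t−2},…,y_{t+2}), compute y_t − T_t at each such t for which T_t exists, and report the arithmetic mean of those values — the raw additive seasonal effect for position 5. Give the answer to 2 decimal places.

2251.20

Season position 5 occurs at t = 5, 10 (where T_t is defined).
t=5: T_5 = 11000.8000; y_5 − T_5 = 13252 − 11000.8000 = 2251.2000
t=10: T_10 = 14069.8000; y_10 − T_10 = 16321 − 14069.8000 = 2251.2000
Mean deviation: (2251.2000 + 2251.2000) / 2 = 2251.20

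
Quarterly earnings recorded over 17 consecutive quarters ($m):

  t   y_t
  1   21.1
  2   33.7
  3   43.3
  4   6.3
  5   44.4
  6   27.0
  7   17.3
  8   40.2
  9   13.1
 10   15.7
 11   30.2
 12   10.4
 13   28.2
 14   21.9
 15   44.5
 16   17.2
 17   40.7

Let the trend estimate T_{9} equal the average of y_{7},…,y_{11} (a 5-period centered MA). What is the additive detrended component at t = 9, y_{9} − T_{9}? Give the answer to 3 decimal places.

Trend T_9 = (17.3 + 40.2 + 13.1 + 15.7 + 30.2) / 5 = 116.5/5 = 23.30000
Detrended value: 13.1 − 23.30000 = -10.200

-10.200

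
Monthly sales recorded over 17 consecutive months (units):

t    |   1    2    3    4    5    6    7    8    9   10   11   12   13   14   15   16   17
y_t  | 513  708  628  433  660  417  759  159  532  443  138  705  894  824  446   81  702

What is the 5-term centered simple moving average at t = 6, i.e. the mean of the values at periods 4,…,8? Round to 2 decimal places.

Sum of periods 4–8: 433 + 660 + 417 + 759 + 159 = 2428
Divide by 5: 2428 / 5 = 485.60

485.60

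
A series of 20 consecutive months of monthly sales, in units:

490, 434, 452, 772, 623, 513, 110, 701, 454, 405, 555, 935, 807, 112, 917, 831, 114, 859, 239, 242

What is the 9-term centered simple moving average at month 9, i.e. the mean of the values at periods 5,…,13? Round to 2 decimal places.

567.00

Sum of periods 5–13: 623 + 513 + 110 + 701 + 454 + 405 + 555 + 935 + 807 = 5103
Divide by 9: 5103 / 9 = 567.00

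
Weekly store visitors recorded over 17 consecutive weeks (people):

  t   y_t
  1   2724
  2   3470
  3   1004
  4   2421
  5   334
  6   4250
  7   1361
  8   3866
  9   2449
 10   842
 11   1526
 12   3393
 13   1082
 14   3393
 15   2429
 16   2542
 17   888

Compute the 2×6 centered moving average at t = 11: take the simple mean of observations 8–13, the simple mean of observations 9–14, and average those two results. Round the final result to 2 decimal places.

2153.58

Sum over 8–13: 3866 + 2449 + 842 + 1526 + 3393 + 1082 = 13158
Sum over 9–14: 2449 + 842 + 1526 + 3393 + 1082 + 3393 = 12685
CMA at t=11 = (13158 + 12685) / (2·6) = 25843 / 12 = 2153.58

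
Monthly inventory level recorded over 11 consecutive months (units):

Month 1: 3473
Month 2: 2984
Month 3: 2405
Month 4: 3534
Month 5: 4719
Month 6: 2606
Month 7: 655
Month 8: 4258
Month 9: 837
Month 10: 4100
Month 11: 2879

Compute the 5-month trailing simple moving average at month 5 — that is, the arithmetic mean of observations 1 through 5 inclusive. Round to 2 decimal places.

3423.00

Sum of periods 1–5: 3473 + 2984 + 2405 + 3534 + 4719 = 17115
Divide by 5: 17115 / 5 = 3423.00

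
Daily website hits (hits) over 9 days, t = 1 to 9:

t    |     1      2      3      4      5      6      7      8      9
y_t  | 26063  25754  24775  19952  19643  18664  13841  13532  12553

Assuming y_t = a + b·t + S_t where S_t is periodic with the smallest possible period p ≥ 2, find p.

First differences y_{t+1} − y_t: -309, -979, -4823, -309, -979, -4823, -309, -979, …
The difference pattern repeats every 3 terms and not for any smaller step, so p = 3.

3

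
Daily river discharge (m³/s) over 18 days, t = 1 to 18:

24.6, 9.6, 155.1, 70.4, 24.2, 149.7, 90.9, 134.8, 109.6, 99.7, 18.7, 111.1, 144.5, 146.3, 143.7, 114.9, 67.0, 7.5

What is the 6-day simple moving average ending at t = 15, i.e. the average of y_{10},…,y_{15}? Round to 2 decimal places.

Sum of periods 10–15: 99.7 + 18.7 + 111.1 + 144.5 + 146.3 + 143.7 = 664.0
Divide by 6: 664.0 / 6 = 110.67

110.67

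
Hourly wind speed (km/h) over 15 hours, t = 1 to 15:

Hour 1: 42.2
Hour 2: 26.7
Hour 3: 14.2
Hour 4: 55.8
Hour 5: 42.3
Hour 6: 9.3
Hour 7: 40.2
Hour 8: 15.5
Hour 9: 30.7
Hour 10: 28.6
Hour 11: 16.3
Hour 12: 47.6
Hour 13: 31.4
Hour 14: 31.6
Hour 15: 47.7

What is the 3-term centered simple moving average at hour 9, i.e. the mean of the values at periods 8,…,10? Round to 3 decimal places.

Sum of periods 8–10: 15.5 + 30.7 + 28.6 = 74.8
Divide by 3: 74.8 / 3 = 24.933

24.933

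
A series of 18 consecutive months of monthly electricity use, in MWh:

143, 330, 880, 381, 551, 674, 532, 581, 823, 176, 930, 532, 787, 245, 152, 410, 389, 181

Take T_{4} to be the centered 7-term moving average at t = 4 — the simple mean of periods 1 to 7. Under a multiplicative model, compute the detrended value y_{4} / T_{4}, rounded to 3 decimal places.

Trend T_4 = (143 + 330 + 880 + 381 + 551 + 674 + 532) / 7 = 3491/7 = 498.71429
Ratio to trend: 381 / 498.71429 = 0.764

0.764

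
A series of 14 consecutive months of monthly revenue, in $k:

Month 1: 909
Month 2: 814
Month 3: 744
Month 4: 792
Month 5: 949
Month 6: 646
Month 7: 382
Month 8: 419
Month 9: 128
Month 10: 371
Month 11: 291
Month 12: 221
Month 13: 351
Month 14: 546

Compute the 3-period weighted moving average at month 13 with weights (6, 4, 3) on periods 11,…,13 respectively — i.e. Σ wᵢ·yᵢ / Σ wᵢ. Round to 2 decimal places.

283.31

Weighted sum: 6·291 + 4·221 + 3·351 = 1746 + 884 + 1053 = 3683
Weight total: 6 + 4 + 3 = 13
WMA = 3683 / 13 = 283.31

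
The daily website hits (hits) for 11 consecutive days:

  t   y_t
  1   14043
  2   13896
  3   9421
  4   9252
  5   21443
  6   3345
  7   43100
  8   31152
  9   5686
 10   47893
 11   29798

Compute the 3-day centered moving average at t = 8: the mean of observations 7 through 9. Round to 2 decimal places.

26646.00

Sum of periods 7–9: 43100 + 31152 + 5686 = 79938
Divide by 3: 79938 / 3 = 26646.00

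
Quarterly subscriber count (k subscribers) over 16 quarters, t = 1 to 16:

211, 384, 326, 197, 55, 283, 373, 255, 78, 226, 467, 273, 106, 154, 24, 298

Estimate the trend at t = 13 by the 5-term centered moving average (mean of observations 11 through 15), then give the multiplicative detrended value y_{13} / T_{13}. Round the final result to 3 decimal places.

0.518

Trend T_13 = (467 + 273 + 106 + 154 + 24) / 5 = 1024/5 = 204.80000
Ratio to trend: 106 / 204.80000 = 0.518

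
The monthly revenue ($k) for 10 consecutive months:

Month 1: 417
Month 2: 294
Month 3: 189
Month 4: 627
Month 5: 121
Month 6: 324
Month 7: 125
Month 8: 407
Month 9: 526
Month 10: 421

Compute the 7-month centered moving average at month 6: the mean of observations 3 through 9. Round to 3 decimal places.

Sum of periods 3–9: 189 + 627 + 121 + 324 + 125 + 407 + 526 = 2319
Divide by 7: 2319 / 7 = 331.286

331.286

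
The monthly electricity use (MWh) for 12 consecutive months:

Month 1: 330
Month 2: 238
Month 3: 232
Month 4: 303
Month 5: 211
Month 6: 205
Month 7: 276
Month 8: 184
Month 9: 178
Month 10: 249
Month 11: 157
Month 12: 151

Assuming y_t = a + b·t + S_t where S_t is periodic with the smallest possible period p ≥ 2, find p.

3

First differences y_{t+1} − y_t: -92, -6, 71, -92, -6, 71, -92, -6, …
The difference pattern repeats every 3 terms and not for any smaller step, so p = 3.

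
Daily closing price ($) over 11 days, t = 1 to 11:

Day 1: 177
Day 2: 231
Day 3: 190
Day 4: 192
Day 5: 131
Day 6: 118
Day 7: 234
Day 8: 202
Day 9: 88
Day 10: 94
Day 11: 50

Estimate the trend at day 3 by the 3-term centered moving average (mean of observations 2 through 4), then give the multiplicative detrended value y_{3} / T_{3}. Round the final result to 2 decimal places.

0.93

Trend T_3 = (231 + 190 + 192) / 3 = 613/3 = 204.3333
Ratio to trend: 190 / 204.3333 = 0.93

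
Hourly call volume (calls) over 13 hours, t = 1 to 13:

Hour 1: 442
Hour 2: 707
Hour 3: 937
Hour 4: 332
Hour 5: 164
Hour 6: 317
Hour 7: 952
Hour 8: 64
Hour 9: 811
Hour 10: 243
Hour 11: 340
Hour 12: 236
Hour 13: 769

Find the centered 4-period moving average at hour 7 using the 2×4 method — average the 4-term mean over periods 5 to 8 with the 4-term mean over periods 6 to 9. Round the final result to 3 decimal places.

455.125

Sum over 5–8: 164 + 317 + 952 + 64 = 1497
Sum over 6–9: 317 + 952 + 64 + 811 = 2144
CMA at t=7 = (1497 + 2144) / (2·4) = 3641 / 8 = 455.125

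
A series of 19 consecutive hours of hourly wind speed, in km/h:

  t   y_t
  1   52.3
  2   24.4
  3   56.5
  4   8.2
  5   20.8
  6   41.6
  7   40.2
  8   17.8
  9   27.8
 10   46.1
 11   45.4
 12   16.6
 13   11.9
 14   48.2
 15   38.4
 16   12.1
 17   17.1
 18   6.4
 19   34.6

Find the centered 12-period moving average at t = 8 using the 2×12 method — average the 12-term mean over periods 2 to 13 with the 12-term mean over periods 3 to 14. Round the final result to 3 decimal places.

30.767

Sum over 2–13: 24.4 + 56.5 + 8.2 + 20.8 + 41.6 + 40.2 + 17.8 + 27.8 + 46.1 + 45.4 + 16.6 + 11.9 = 357.3
Sum over 3–14: 56.5 + 8.2 + 20.8 + 41.6 + 40.2 + 17.8 + 27.8 + 46.1 + 45.4 + 16.6 + 11.9 + 48.2 = 381.1
CMA at t=8 = (357.3 + 381.1) / (2·12) = 738.4 / 24 = 30.767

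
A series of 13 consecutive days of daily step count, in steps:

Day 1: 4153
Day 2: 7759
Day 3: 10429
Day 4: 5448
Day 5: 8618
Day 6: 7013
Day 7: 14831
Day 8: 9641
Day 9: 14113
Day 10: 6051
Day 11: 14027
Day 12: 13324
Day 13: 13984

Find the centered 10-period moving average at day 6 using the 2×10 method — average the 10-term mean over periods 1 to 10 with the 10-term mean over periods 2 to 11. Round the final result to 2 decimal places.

Sum over 1–10: 4153 + 7759 + 10429 + 5448 + 8618 + 7013 + 14831 + 9641 + 14113 + 6051 = 88056
Sum over 2–11: 7759 + 10429 + 5448 + 8618 + 7013 + 14831 + 9641 + 14113 + 6051 + 14027 = 97930
CMA at t=6 = (88056 + 97930) / (2·10) = 185986 / 20 = 9299.30

9299.30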